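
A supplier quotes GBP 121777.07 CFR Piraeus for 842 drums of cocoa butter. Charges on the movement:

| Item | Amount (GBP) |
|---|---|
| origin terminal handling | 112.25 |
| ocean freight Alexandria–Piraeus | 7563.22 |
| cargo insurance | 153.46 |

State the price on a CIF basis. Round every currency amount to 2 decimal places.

CIF price: GBP 121930.53

Not relevant to the conversion: freight, origin terminal — on the seller under both CFR and CIF; already in the CFR price and stays in the CIF price.
From CFR to CIF, the seller additionally bears: insurance.
CIF price = 121777.07 + 153.46 = 121930.53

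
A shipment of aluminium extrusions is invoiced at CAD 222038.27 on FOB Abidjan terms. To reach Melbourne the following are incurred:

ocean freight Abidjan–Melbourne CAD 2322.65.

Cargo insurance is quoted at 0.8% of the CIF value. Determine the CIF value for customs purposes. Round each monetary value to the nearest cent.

CIF value: CAD 226170.28

Let C be the CIF value. C = FOB price + freight + 0.8% × C
C − 0.8% × C = 222038.27 + 2322.65
0.992 × C = 224360.92
C = 224360.92 / 0.992 = 226170.28
Insurance premium = 0.8% × 226170.28 = 1809.36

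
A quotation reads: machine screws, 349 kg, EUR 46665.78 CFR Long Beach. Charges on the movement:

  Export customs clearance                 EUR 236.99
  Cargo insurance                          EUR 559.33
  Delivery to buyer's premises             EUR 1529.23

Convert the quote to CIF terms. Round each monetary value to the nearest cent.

Not relevant to the conversion: export clearance — on the seller under both CFR and CIF; already in the CFR price and stays in the CIF price. delivery — on the buyer under both terms; not part of either seller's price.
From CFR to CIF, the seller additionally bears: insurance.
CIF price = 46665.78 + 559.33 = 47225.11

CIF price: EUR 47225.11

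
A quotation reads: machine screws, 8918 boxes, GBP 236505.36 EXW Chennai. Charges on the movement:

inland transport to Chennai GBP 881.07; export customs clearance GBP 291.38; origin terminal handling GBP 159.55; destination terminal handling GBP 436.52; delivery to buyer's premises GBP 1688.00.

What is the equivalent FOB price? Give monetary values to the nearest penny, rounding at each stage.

FOB price: GBP 237837.36

Not relevant to the conversion: destination terminal, delivery — on the buyer under both terms; not part of either seller's price.
From EXW to FOB, the seller additionally bears: inland to port, export clearance, origin terminal.
FOB price = 236505.36 + 881.07 + 291.38 + 159.55 = 237837.36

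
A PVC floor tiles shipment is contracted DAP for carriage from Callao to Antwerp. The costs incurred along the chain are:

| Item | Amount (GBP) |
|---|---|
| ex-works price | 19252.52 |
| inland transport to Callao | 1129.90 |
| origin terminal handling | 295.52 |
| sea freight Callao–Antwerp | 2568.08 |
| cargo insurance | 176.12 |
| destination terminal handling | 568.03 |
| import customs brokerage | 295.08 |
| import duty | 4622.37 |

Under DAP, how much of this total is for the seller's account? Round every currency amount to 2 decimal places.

DAP: the seller bears all costs to the named destination except import duty and clearance.
Seller's account: goods 19252.52 + inland to port 1129.90 + origin terminal 295.52 + freight 2568.08 + insurance 176.12 + destination terminal 568.03 = 23990.17
Buyer's account: brokerage 295.08 + duty 4622.37 = 4917.45

Seller's account: GBP 23990.17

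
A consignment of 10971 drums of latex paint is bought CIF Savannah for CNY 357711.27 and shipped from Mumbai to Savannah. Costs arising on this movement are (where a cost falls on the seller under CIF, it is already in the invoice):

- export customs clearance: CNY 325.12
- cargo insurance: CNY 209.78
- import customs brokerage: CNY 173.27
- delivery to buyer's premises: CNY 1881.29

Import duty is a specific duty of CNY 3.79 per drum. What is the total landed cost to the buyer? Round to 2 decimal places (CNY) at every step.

CIF: the seller pays costs through ocean freight and marine insurance to the destination port.
Already in the invoice (seller's account under CIF): export clearance, insurance — exclude.
The CIF price already equals the CIF value: 357711.27
Import duty = 10971 × 3.79 = 41580.09
Buyer bears: brokerage 173.27 + delivery 1881.29 + duty 41580.09 = 43634.65
Landed cost = invoice 357711.27 + 43634.65 = 401345.92

Total landed cost: CNY 401345.92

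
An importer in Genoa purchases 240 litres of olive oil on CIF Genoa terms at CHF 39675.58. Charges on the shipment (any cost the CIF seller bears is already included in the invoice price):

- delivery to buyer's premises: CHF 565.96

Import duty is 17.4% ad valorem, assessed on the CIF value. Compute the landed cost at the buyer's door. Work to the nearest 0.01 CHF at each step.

Total landed cost: CHF 47145.09

CIF: the seller pays costs through ocean freight and marine insurance to the destination port.
The CIF price already equals the CIF value: 39675.58
Import duty = 39675.58 × 17.4% = 6903.55
Buyer bears: delivery 565.96 + duty 6903.55 = 7469.51
Landed cost = invoice 39675.58 + 7469.51 = 47145.09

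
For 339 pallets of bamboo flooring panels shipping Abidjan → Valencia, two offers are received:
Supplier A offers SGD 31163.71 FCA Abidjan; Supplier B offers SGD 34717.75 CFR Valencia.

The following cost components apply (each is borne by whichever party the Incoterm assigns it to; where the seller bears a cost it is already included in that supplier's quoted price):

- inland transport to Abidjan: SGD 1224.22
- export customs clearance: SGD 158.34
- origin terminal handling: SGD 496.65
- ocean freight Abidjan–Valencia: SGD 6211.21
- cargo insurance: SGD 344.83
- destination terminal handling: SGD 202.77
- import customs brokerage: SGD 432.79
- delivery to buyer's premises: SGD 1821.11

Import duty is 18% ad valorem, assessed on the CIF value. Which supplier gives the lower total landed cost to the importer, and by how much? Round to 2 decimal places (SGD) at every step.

Supplier B is cheaper by SGD 3721.51

Supplier A (FCA):
CIF value = FCA price + origin terminal + freight + insurance = 31163.71 + 496.65 + 6211.21 + 344.83 = 38216.40
Import duty = 38216.40 × 18% = 6878.95
Buyer bears (A): 496.65 + 6211.21 + 344.83 + 202.77 + 432.79 + 1821.11 = 9509.36
Landed cost (A) = invoice 31163.71 + 9509.36 + duty 6878.95 = 47552.02
Supplier B (CFR):
CIF value = CFR price + insurance = 34717.75 + 344.83 = 35062.58
Import duty = 35062.58 × 18% = 6311.26
Buyer bears (B): 344.83 + 202.77 + 432.79 + 1821.11 = 2801.50
Landed cost (B) = invoice 34717.75 + 2801.50 + duty 6311.26 = 43830.51
Difference = |47552.02 − 43830.51| = 3721.51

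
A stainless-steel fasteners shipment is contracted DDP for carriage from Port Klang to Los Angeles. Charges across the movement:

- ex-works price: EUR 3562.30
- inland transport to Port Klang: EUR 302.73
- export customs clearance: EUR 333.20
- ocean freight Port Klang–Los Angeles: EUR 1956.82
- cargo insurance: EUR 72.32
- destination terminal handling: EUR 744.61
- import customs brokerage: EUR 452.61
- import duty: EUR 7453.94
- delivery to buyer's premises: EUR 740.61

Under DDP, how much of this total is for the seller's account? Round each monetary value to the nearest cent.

Seller's account: EUR 15619.14

DDP: the seller bears all costs including import duty.
Seller's account: goods 3562.30 + inland to port 302.73 + export clearance 333.20 + freight 1956.82 + insurance 72.32 + destination terminal 744.61 + brokerage 452.61 + duty 7453.94 + delivery 740.61 = 15619.14
Buyer's account: 0.00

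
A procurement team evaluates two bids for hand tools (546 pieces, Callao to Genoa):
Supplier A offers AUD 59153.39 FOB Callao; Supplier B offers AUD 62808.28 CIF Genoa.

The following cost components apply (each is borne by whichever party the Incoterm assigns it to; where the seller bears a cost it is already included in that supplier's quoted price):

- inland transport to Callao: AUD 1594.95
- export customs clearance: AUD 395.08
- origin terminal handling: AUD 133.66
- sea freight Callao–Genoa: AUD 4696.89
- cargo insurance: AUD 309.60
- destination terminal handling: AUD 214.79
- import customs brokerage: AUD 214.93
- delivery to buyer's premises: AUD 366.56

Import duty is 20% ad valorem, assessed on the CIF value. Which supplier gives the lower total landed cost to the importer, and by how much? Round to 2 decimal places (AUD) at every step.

Supplier B is cheaper by AUD 1621.92

Supplier A (FOB):
CIF value = FOB price + freight + insurance = 59153.39 + 4696.89 + 309.60 = 64159.88
Import duty = 64159.88 × 20% = 12831.98
Buyer bears (A): 4696.89 + 309.60 + 214.79 + 214.93 + 366.56 = 5802.77
Landed cost (A) = invoice 59153.39 + 5802.77 + duty 12831.98 = 77788.14
Supplier B (CIF):
The CIF price already equals the CIF value: 62808.28
Import duty = 62808.28 × 20% = 12561.66
Buyer bears (B): 214.79 + 214.93 + 366.56 = 796.28
Landed cost (B) = invoice 62808.28 + 796.28 + duty 12561.66 = 76166.22
Difference = |77788.14 − 76166.22| = 1621.92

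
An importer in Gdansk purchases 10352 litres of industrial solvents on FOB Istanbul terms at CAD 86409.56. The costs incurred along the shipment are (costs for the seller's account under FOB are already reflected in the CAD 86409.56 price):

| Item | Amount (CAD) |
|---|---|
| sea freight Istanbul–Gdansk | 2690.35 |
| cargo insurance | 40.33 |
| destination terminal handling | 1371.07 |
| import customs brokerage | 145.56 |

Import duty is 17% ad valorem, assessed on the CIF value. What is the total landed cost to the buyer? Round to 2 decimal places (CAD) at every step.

Total landed cost: CAD 105810.71

FOB: the seller bears costs until goods are on board at the origin port; the buyer bears freight, insurance and all costs thereafter.
CIF value = FOB price + freight + insurance = 86409.56 + 2690.35 + 40.33 = 89140.24
Import duty = 89140.24 × 17% = 15153.84
Buyer bears: freight 2690.35 + insurance 40.33 + destination terminal 1371.07 + brokerage 145.56 + duty 15153.84 = 19401.15
Landed cost = invoice 86409.56 + 19401.15 = 105810.71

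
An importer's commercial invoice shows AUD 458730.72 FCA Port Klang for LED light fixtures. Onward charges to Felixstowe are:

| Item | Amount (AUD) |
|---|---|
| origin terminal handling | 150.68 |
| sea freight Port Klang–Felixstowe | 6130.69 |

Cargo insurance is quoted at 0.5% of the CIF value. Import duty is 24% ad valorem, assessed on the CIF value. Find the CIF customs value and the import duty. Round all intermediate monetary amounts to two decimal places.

Let C be the CIF value. C = FCA price + pre-shipment costs + freight + 0.5% × C
C − 0.5% × C = 458730.72 + 150.68 + 6130.69
0.995 × C = 465012.09
C = 465012.09 / 0.995 = 467348.83
Insurance premium = 0.5% × 467348.83 = 2336.74
Import duty = 467348.83 × 24% = 112163.72

CIF value: AUD 467348.83; import duty: AUD 112163.72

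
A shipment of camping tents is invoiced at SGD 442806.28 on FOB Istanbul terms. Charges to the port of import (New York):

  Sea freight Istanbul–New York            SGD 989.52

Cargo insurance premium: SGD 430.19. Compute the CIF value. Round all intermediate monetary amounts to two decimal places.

CIF value: SGD 444225.99

CIF = FOB price + freight + insurance
CIF = 442806.28 + 989.52 + 430.19 = 444225.99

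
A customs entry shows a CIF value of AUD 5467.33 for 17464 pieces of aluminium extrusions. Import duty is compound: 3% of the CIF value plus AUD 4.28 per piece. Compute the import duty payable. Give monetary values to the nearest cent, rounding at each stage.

Import duty: AUD 74909.94

Ad valorem component: 5467.33 × 3% = 164.02
Specific component: 17464 × 4.28 = 74745.92
Import duty = 164.02 + 74745.92 = 74909.94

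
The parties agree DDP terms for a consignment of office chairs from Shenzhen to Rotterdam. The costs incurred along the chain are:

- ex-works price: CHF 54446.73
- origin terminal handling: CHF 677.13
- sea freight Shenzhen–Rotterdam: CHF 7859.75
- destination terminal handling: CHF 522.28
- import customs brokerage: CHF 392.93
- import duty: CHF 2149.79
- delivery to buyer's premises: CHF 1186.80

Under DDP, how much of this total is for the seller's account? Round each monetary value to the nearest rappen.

Seller's account: CHF 67235.41

DDP: the seller bears all costs including import duty.
Seller's account: goods 54446.73 + origin terminal 677.13 + freight 7859.75 + destination terminal 522.28 + brokerage 392.93 + duty 2149.79 + delivery 1186.80 = 67235.41
Buyer's account: 0.00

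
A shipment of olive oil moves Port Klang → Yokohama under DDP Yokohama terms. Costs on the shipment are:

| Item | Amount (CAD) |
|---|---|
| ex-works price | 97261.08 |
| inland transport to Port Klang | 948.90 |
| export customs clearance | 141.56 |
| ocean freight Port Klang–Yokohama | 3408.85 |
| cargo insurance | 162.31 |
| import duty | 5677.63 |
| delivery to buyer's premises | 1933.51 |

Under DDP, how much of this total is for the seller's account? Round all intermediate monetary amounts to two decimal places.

DDP: the seller bears all costs including import duty.
Seller's account: goods 97261.08 + inland to port 948.90 + export clearance 141.56 + freight 3408.85 + insurance 162.31 + duty 5677.63 + delivery 1933.51 = 109533.84
Buyer's account: 0.00

Seller's account: CAD 109533.84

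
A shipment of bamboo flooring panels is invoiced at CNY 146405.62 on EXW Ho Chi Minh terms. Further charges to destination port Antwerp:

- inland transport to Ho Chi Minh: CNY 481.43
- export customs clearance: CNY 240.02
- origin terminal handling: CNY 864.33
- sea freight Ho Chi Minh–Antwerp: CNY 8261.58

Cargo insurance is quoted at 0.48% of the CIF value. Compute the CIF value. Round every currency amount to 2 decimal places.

CIF value: CNY 157006.61

Let C be the CIF value. C = EXW price + pre-shipment costs + freight + 0.48% × C
C − 0.48% × C = 146405.62 + 481.43 + 240.02 + 864.33 + 8261.58
0.9952 × C = 156252.98
C = 156252.98 / 0.9952 = 157006.61
Insurance premium = 0.48% × 157006.61 = 753.63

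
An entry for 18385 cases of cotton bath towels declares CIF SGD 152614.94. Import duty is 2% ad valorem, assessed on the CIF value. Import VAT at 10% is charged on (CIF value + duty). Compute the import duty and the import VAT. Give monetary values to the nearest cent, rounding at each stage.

Import duty: SGD 3052.30; import VAT: SGD 15566.72

Import duty = 152614.94 × 2% = 3052.30
VAT base = CIF + duty = 152614.94 + 3052.30 = 155667.24
Import VAT = 155667.24 × 10% = 15566.72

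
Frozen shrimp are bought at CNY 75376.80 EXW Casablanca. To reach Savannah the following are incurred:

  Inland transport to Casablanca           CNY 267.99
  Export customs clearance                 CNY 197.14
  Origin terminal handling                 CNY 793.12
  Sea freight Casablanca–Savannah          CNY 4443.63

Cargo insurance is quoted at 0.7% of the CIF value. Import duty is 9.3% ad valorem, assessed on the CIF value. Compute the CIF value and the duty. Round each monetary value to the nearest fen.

CIF value: CNY 81650.23; import duty: CNY 7593.47

Let C be the CIF value. C = EXW price + pre-shipment costs + freight + 0.7% × C
C − 0.7% × C = 75376.80 + 267.99 + 197.14 + 793.12 + 4443.63
0.993 × C = 81078.68
C = 81078.68 / 0.993 = 81650.23
Insurance premium = 0.7% × 81650.23 = 571.55
Import duty = 81650.23 × 9.3% = 7593.47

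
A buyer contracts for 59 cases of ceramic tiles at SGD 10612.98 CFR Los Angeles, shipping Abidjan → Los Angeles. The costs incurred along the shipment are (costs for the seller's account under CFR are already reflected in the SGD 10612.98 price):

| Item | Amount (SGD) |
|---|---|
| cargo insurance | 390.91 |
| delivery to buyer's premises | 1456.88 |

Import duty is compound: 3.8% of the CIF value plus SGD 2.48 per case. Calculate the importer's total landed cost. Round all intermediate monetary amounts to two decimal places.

Total landed cost: SGD 13025.24

CFR: the seller pays costs through ocean freight to the destination port, but not insurance.
CIF value = CFR price + insurance = 10612.98 + 390.91 = 11003.89
Ad valorem component: 11003.89 × 3.8% = 418.15
Specific component: 59 × 2.48 = 146.32
Import duty = 418.15 + 146.32 = 564.47
Buyer bears: insurance 390.91 + delivery 1456.88 + duty 564.47 = 2412.26
Landed cost = invoice 10612.98 + 2412.26 = 13025.24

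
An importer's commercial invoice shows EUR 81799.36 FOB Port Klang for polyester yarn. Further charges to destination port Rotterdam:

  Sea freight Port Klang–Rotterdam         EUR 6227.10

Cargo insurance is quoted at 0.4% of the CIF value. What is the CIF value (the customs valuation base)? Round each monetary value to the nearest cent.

Let C be the CIF value. C = FOB price + freight + 0.4% × C
C − 0.4% × C = 81799.36 + 6227.10
0.996 × C = 88026.46
C = 88026.46 / 0.996 = 88379.98
Insurance premium = 0.4% × 88379.98 = 353.52

CIF value: EUR 88379.98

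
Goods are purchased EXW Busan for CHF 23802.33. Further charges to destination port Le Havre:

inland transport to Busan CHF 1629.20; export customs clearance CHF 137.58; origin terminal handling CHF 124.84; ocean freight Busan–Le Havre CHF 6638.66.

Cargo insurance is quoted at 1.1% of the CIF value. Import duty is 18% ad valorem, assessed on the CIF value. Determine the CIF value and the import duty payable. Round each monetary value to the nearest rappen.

CIF value: CHF 32692.22; import duty: CHF 5884.60

Let C be the CIF value. C = EXW price + pre-shipment costs + freight + 1.1% × C
C − 1.1% × C = 23802.33 + 1629.20 + 137.58 + 124.84 + 6638.66
0.989 × C = 32332.61
C = 32332.61 / 0.989 = 32692.22
Insurance premium = 1.1% × 32692.22 = 359.61
Import duty = 32692.22 × 18% = 5884.60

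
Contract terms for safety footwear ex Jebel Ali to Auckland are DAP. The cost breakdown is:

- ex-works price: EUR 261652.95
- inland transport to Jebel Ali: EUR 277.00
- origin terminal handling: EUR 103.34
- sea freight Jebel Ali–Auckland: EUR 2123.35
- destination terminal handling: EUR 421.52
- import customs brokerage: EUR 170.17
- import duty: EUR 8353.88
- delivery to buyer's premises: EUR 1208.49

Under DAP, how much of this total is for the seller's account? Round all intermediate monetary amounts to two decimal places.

DAP: the seller bears all costs to the named destination except import duty and clearance.
Seller's account: goods 261652.95 + inland to port 277.00 + origin terminal 103.34 + freight 2123.35 + destination terminal 421.52 + delivery 1208.49 = 265786.65
Buyer's account: brokerage 170.17 + duty 8353.88 = 8524.05

Seller's account: EUR 265786.65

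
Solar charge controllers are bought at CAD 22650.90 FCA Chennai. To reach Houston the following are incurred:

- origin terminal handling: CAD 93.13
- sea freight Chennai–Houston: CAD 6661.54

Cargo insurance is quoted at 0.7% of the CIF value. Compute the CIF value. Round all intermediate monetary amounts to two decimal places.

CIF value: CAD 29612.86

Let C be the CIF value. C = FCA price + pre-shipment costs + freight + 0.7% × C
C − 0.7% × C = 22650.90 + 93.13 + 6661.54
0.993 × C = 29405.57
C = 29405.57 / 0.993 = 29612.86
Insurance premium = 0.7% × 29612.86 = 207.29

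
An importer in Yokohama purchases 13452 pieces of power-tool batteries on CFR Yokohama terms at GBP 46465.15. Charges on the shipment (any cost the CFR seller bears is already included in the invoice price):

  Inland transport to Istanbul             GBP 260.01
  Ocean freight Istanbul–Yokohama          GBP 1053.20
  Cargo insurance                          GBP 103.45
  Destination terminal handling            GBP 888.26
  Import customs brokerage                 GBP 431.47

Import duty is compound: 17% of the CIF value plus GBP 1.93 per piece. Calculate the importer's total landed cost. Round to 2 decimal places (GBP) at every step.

Total landed cost: GBP 81767.35

CFR: the seller pays costs through ocean freight to the destination port, but not insurance.
Already in the invoice (seller's account under CFR): inland to port, freight — exclude.
CIF value = CFR price + insurance = 46465.15 + 103.45 = 46568.60
Ad valorem component: 46568.60 × 17% = 7916.66
Specific component: 13452 × 1.93 = 25962.36
Import duty = 7916.66 + 25962.36 = 33879.02
Buyer bears: insurance 103.45 + destination terminal 888.26 + brokerage 431.47 + duty 33879.02 = 35302.20
Landed cost = invoice 46465.15 + 35302.20 = 81767.35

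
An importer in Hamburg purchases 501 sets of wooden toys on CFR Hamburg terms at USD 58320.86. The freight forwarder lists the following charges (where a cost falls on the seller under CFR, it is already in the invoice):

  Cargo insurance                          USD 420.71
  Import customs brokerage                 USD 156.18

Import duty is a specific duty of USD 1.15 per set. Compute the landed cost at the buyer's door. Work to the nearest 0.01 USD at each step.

Total landed cost: USD 59473.90

CFR: the seller pays costs through ocean freight to the destination port, but not insurance.
CIF value = CFR price + insurance = 58320.86 + 420.71 = 58741.57
Import duty = 501 × 1.15 = 576.15
Buyer bears: insurance 420.71 + brokerage 156.18 + duty 576.15 = 1153.04
Landed cost = invoice 58320.86 + 1153.04 = 59473.90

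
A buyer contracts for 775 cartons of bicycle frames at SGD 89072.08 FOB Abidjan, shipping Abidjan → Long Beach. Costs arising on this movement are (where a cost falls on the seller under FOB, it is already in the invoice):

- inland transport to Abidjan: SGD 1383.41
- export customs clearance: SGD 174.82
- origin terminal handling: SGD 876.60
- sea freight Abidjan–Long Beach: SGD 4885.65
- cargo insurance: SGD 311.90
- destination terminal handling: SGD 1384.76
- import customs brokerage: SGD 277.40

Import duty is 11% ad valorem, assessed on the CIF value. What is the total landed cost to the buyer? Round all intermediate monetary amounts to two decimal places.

FOB: the seller bears costs until goods are on board at the origin port; the buyer bears freight, insurance and all costs thereafter.
Already in the invoice (seller's account under FOB): inland to port, export clearance, origin terminal — exclude.
CIF value = FOB price + freight + insurance = 89072.08 + 4885.65 + 311.90 = 94269.63
Import duty = 94269.63 × 11% = 10369.66
Buyer bears: freight 4885.65 + insurance 311.90 + destination terminal 1384.76 + brokerage 277.40 + duty 10369.66 = 17229.37
Landed cost = invoice 89072.08 + 17229.37 = 106301.45

Total landed cost: SGD 106301.45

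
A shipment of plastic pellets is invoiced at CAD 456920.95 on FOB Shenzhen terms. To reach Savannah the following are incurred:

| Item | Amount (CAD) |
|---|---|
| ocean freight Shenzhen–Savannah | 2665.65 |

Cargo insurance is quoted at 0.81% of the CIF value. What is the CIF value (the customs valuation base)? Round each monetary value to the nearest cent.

Let C be the CIF value. C = FOB price + freight + 0.81% × C
C − 0.81% × C = 456920.95 + 2665.65
0.9919 × C = 459586.60
C = 459586.60 / 0.9919 = 463339.65
Insurance premium = 0.81% × 463339.65 = 3753.05

CIF value: CAD 463339.65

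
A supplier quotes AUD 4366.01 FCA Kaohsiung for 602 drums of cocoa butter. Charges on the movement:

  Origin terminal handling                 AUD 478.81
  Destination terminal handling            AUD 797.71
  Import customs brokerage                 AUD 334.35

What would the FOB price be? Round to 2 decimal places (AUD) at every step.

Not relevant to the conversion: destination terminal, brokerage — on the buyer under both terms; not part of either seller's price.
From FCA to FOB, the seller additionally bears: origin terminal.
FOB price = 4366.01 + 478.81 = 4844.82

FOB price: AUD 4844.82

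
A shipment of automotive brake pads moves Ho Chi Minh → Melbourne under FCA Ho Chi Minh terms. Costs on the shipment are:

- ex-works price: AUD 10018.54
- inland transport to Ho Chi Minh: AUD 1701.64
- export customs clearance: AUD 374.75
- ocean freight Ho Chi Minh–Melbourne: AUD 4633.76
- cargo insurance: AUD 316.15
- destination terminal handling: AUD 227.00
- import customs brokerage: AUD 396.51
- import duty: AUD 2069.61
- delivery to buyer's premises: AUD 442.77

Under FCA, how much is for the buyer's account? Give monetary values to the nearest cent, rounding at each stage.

Buyer's account: AUD 8085.80

FCA: the seller delivers export-cleared goods to the carrier; the buyer bears costs from that point.
Seller's account: goods 10018.54 + inland to port 1701.64 + export clearance 374.75 = 12094.93
Buyer's account: freight 4633.76 + insurance 316.15 + destination terminal 227.00 + brokerage 396.51 + duty 2069.61 + delivery 442.77 = 8085.80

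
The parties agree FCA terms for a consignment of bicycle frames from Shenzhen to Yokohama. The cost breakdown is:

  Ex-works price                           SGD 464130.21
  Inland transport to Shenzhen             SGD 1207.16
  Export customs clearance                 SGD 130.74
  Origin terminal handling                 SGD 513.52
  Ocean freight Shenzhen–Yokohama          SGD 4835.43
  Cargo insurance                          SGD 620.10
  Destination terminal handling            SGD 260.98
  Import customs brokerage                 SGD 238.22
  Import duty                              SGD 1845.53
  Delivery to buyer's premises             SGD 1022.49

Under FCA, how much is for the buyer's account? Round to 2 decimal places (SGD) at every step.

Buyer's account: SGD 9336.27

FCA: the seller delivers export-cleared goods to the carrier; the buyer bears costs from that point.
Seller's account: goods 464130.21 + inland to port 1207.16 + export clearance 130.74 = 465468.11
Buyer's account: origin terminal 513.52 + freight 4835.43 + insurance 620.10 + destination terminal 260.98 + brokerage 238.22 + duty 1845.53 + delivery 1022.49 = 9336.27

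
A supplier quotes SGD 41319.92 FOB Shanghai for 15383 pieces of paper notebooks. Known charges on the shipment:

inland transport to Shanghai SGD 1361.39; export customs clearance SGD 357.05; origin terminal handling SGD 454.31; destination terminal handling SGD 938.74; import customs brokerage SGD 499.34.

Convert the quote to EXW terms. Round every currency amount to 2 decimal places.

Not relevant to the conversion: destination terminal, brokerage — on the buyer under both terms; not part of either seller's price.
From FOB to EXW, the seller no longer bears: inland to port, export clearance, origin terminal.
EXW price = 41319.92 − 1361.39 − 357.05 − 454.31 = 39147.17

EXW price: SGD 39147.17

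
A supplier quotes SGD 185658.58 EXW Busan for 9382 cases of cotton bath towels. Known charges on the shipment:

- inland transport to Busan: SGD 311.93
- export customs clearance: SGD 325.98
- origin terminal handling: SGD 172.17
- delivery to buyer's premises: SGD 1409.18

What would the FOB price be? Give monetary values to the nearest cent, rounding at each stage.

FOB price: SGD 186468.66

Not relevant to the conversion: delivery — on the buyer under both terms; not part of either seller's price.
From EXW to FOB, the seller additionally bears: inland to port, export clearance, origin terminal.
FOB price = 185658.58 + 311.93 + 325.98 + 172.17 = 186468.66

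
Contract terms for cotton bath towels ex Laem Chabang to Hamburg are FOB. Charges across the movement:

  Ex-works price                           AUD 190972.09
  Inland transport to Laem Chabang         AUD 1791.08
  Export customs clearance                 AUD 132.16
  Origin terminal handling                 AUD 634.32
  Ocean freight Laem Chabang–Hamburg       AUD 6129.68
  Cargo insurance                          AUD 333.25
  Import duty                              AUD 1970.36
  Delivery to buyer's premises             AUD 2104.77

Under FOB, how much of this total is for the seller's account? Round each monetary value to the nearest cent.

FOB: the seller bears costs until goods are on board at the origin port; the buyer bears freight, insurance and all costs thereafter.
Seller's account: goods 190972.09 + inland to port 1791.08 + export clearance 132.16 + origin terminal 634.32 = 193529.65
Buyer's account: freight 6129.68 + insurance 333.25 + duty 1970.36 + delivery 2104.77 = 10538.06

Seller's account: AUD 193529.65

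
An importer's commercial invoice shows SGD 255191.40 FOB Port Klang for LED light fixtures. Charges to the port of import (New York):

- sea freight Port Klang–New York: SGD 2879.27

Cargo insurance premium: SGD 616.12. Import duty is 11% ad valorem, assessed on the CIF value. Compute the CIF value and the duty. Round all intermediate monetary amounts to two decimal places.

CIF value: SGD 258686.79; import duty: SGD 28455.55

CIF = FOB price + freight + insurance
CIF = 255191.40 + 2879.27 + 616.12 = 258686.79
Import duty = 258686.79 × 11% = 28455.55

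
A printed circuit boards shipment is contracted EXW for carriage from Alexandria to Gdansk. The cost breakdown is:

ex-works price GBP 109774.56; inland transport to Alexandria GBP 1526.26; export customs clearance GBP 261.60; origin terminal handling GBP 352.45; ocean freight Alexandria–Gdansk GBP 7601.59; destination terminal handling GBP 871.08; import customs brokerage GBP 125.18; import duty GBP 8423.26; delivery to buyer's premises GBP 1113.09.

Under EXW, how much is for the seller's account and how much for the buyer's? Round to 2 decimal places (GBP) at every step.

Seller: GBP 109774.56; buyer: GBP 20274.51

EXW: the seller makes goods available at their premises; the buyer bears all onward costs.
Seller's account: goods 109774.56 = 109774.56
Buyer's account: inland to port 1526.26 + export clearance 261.60 + origin terminal 352.45 + freight 7601.59 + destination terminal 871.08 + brokerage 125.18 + duty 8423.26 + delivery 1113.09 = 20274.51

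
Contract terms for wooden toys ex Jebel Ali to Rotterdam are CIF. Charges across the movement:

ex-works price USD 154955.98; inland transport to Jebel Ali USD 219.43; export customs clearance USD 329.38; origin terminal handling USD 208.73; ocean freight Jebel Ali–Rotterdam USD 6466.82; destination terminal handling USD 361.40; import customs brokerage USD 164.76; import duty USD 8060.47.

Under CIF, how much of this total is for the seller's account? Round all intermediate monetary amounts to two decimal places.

Seller's account: USD 162180.34

CIF: the seller pays costs through ocean freight and marine insurance to the destination port.
Seller's account: goods 154955.98 + inland to port 219.43 + export clearance 329.38 + origin terminal 208.73 + freight 6466.82 = 162180.34
Buyer's account: destination terminal 361.40 + brokerage 164.76 + duty 8060.47 = 8586.63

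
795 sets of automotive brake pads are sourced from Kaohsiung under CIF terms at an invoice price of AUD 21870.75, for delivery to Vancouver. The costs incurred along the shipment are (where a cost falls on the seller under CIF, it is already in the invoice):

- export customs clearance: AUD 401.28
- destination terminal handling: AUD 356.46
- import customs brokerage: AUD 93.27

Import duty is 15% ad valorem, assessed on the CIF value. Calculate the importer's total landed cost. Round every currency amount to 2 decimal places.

Total landed cost: AUD 25601.09

CIF: the seller pays costs through ocean freight and marine insurance to the destination port.
Already in the invoice (seller's account under CIF): export clearance — exclude.
The CIF price already equals the CIF value: 21870.75
Import duty = 21870.75 × 15% = 3280.61
Buyer bears: destination terminal 356.46 + brokerage 93.27 + duty 3280.61 = 3730.34
Landed cost = invoice 21870.75 + 3730.34 = 25601.09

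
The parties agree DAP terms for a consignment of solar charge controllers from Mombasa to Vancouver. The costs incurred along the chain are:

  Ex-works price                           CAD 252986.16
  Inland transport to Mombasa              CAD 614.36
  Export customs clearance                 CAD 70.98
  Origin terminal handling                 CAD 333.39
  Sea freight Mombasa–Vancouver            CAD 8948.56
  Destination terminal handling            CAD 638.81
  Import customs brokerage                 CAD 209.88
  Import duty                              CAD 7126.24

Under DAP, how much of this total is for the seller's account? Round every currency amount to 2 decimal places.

DAP: the seller bears all costs to the named destination except import duty and clearance.
Seller's account: goods 252986.16 + inland to port 614.36 + export clearance 70.98 + origin terminal 333.39 + freight 8948.56 + destination terminal 638.81 = 263592.26
Buyer's account: brokerage 209.88 + duty 7126.24 = 7336.12

Seller's account: CAD 263592.26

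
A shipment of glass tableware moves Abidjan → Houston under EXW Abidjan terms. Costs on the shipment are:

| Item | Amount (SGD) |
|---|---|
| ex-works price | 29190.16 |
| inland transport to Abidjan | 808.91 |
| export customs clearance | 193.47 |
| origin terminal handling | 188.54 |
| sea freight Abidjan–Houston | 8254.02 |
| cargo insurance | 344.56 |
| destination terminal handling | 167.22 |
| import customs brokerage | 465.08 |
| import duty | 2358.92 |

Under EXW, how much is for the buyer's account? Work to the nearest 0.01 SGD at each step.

EXW: the seller makes goods available at their premises; the buyer bears all onward costs.
Seller's account: goods 29190.16 = 29190.16
Buyer's account: inland to port 808.91 + export clearance 193.47 + origin terminal 188.54 + freight 8254.02 + insurance 344.56 + destination terminal 167.22 + brokerage 465.08 + duty 2358.92 = 12780.72

Buyer's account: SGD 12780.72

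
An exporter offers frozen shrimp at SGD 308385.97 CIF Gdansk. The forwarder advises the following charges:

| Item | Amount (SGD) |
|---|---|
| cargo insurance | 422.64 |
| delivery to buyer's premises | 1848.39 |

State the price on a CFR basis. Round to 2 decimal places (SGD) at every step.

CFR price: SGD 307963.33

Not relevant to the conversion: delivery — on the buyer under both terms; not part of either seller's price.
From CIF to CFR, the seller no longer bears: insurance.
CFR price = 308385.97 − 422.64 = 307963.33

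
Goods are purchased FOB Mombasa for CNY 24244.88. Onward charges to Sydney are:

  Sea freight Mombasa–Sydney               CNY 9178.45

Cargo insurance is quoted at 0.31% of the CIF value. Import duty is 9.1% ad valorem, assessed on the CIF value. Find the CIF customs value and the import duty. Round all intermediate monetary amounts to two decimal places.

CIF value: CNY 33527.26; import duty: CNY 3050.98

Let C be the CIF value. C = FOB price + freight + 0.31% × C
C − 0.31% × C = 24244.88 + 9178.45
0.9969 × C = 33423.33
C = 33423.33 / 0.9969 = 33527.26
Insurance premium = 0.31% × 33527.26 = 103.93
Import duty = 33527.26 × 9.1% = 3050.98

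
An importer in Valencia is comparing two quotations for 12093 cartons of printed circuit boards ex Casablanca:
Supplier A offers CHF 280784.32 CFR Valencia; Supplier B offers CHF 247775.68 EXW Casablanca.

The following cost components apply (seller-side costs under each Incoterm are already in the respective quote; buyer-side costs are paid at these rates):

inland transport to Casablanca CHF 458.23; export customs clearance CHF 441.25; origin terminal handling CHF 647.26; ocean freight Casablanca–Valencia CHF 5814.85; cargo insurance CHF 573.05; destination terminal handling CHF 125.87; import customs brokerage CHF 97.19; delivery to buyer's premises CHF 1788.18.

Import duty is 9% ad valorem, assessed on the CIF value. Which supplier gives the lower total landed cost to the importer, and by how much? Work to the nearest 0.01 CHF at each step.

Supplier B is cheaper by CHF 27955.28

Supplier A (CFR):
CIF value = CFR price + insurance = 280784.32 + 573.05 = 281357.37
Import duty = 281357.37 × 9% = 25322.16
Buyer bears (A): 573.05 + 125.87 + 97.19 + 1788.18 = 2584.29
Landed cost (A) = invoice 280784.32 + 2584.29 + duty 25322.16 = 308690.77
Supplier B (EXW):
CIF value = EXW price + inland to port + export clearance + origin terminal + freight + insurance = 247775.68 + 458.23 + 441.25 + 647.26 + 5814.85 + 573.05 = 255710.32
Import duty = 255710.32 × 9% = 23013.93
Buyer bears (B): 458.23 + 441.25 + 647.26 + 5814.85 + 573.05 + 125.87 + 97.19 + 1788.18 = 9945.88
Landed cost (B) = invoice 247775.68 + 9945.88 + duty 23013.93 = 280735.49
Difference = |308690.77 − 280735.49| = 27955.28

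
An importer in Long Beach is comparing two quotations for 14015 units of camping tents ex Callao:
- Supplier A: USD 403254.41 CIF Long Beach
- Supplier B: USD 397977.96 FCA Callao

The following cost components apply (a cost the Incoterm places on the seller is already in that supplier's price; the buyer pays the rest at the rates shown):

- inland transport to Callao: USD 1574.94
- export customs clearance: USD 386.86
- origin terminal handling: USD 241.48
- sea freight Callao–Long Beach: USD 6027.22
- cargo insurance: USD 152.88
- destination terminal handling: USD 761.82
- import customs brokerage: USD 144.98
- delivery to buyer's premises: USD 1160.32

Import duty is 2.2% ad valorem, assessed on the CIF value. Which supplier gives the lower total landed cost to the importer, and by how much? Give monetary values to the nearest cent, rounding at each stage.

Supplier A is cheaper by USD 1170.32

Supplier A (CIF):
The CIF price already equals the CIF value: 403254.41
Import duty = 403254.41 × 2.2% = 8871.60
Buyer bears (A): 761.82 + 144.98 + 1160.32 = 2067.12
Landed cost (A) = invoice 403254.41 + 2067.12 + duty 8871.60 = 414193.13
Supplier B (FCA):
CIF value = FCA price + origin terminal + freight + insurance = 397977.96 + 241.48 + 6027.22 + 152.88 = 404399.54
Import duty = 404399.54 × 2.2% = 8896.79
Buyer bears (B): 241.48 + 6027.22 + 152.88 + 761.82 + 144.98 + 1160.32 = 8488.70
Landed cost (B) = invoice 397977.96 + 8488.70 + duty 8896.79 = 415363.45
Difference = |414193.13 − 415363.45| = 1170.32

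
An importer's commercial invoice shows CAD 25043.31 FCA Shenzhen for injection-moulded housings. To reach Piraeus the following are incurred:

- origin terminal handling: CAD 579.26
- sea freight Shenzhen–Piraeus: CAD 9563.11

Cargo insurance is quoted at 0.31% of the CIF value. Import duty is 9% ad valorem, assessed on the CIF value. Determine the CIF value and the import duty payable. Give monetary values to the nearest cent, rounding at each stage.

CIF value: CAD 35295.09; import duty: CAD 3176.56

Let C be the CIF value. C = FCA price + pre-shipment costs + freight + 0.31% × C
C − 0.31% × C = 25043.31 + 579.26 + 9563.11
0.9969 × C = 35185.68
C = 35185.68 / 0.9969 = 35295.09
Insurance premium = 0.31% × 35295.09 = 109.41
Import duty = 35295.09 × 9% = 3176.56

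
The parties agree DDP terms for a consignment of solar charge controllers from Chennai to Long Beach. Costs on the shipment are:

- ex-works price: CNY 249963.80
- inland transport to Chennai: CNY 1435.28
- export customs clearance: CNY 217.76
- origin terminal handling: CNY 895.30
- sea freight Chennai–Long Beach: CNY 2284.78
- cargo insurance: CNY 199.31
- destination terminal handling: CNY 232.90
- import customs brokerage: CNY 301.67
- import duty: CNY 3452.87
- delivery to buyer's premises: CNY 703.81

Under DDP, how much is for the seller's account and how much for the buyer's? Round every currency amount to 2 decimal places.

Seller: CNY 259687.48; buyer: CNY 0.00

DDP: the seller bears all costs including import duty.
Seller's account: goods 249963.80 + inland to port 1435.28 + export clearance 217.76 + origin terminal 895.30 + freight 2284.78 + insurance 199.31 + destination terminal 232.90 + brokerage 301.67 + duty 3452.87 + delivery 703.81 = 259687.48
Buyer's account: 0.00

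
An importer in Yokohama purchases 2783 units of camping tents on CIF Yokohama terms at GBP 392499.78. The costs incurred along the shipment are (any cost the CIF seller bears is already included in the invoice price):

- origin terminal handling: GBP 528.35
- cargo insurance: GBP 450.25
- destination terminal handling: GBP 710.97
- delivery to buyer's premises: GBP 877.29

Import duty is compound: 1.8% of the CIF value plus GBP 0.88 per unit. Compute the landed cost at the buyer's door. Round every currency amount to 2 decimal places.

CIF: the seller pays costs through ocean freight and marine insurance to the destination port.
Already in the invoice (seller's account under CIF): origin terminal, insurance — exclude.
The CIF price already equals the CIF value: 392499.78
Ad valorem component: 392499.78 × 1.8% = 7065.00
Specific component: 2783 × 0.88 = 2449.04
Import duty = 7065.00 + 2449.04 = 9514.04
Buyer bears: destination terminal 710.97 + delivery 877.29 + duty 9514.04 = 11102.30
Landed cost = invoice 392499.78 + 11102.30 = 403602.08

Total landed cost: GBP 403602.08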